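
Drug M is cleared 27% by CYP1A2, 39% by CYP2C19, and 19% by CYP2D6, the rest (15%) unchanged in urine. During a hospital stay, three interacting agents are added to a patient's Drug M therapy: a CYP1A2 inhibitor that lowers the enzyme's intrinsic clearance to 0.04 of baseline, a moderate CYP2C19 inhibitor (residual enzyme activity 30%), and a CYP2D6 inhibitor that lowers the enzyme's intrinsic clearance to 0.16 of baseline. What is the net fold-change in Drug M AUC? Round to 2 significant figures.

3.2

The CYP1A2 pathway (27% of clearance) falls to 0.04× activity: 0.27 × 0.04 = 0.0108.
The CYP2C19 pathway (39% of clearance) is reduced to 0.3× activity: 0.39 × 0.3 = 0.117.
The CYP2D6 pathway (19% of clearance) is reduced to 0.16× activity: 0.19 × 0.16 = 0.0304.
Non-CYP routes (15%) are unchanged.
New clearance relative to baseline: 0.0108 + 0.117 + 0.0304 + 0.15 = 0.3082.
Net AUC ratio = 1 / 0.3082 = 3.2.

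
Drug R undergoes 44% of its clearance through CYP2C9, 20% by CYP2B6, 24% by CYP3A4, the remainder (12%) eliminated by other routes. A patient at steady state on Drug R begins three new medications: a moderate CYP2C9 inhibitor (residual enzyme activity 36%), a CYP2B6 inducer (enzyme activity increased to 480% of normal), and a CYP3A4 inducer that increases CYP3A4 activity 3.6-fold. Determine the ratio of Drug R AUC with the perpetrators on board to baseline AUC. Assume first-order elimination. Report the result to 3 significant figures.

0.476

CYP2C9: 0.44 × 0.36 = 0.1584
CYP2B6: 0.2 × 4.8 = 0.96
CYP3A4: 0.24 × 3.6 = 0.864
Other: 0.12 (unchanged)
CL_new/CL_old = 0.1584 + 0.96 + 0.864 + 0.12 = 2.1024.
Because AUC varies inversely with clearance, the combined effect is 1 / 2.1024 = 0.476.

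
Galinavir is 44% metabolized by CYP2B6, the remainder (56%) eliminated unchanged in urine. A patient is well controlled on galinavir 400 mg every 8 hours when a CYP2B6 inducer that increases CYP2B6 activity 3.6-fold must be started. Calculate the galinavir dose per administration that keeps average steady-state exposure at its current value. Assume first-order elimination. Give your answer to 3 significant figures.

858 mg

The CYP2B6 pathway (44% of clearance) rises to 3.6× activity: 0.44 × 3.6 = 1.584.
The remaining 56% of clearance is unaffected.
CL_new/CL_old = 1.584 + 0.56 = 2.144.
Css,avg = (dose rate)/CL, so holding Css fixed requires dose ∝ CL: 400 × 2.144 = 858 mg.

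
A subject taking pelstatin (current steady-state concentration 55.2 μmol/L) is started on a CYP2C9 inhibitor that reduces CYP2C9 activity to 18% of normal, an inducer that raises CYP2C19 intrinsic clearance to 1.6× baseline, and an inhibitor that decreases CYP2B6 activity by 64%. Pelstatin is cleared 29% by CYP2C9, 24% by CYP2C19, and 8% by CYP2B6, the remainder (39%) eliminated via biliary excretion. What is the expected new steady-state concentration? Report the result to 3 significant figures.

CYP2C9: 0.29 × 0.18 = 0.0522
CYP2C19: 0.24 × 1.6 = 0.384
CYP2B6: 0.08 × 0.36 = 0.0288
Other: 0.39 (unchanged)
CL_new/CL_old = 0.0522 + 0.384 + 0.0288 + 0.39 = 0.855.
Steady-state concentration ∝ 1/CL: new value = 55.2 / 0.855 = 64.6 μmol/L.

64.6 μmol/L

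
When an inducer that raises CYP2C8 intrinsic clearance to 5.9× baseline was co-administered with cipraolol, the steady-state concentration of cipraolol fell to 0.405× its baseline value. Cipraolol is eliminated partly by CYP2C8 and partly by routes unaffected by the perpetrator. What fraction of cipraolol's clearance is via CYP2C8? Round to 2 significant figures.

0.30

Call the CYP2C8 fraction fm. After the interaction, CL_new/CL_old = fm × 5.9 + (1 − fm).
Steady-state concentration ratio = 1 / (new CL fraction), so new CL fraction = 1 / 0.405 = 2.469.
fm × 5.9 + 1 − fm = 2.469  ⇒  fm × (5.9 − 1) = 1.469  ⇒  fm = 0.30.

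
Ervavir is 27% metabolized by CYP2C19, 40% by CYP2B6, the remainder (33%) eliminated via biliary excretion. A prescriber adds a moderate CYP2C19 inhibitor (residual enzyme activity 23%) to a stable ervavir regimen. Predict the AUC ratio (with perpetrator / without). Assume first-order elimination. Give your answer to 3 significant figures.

1.26

The CYP2C19 pathway (27% of clearance) falls to 0.23× activity: 0.27 × 0.23 = 0.0621.
CYP2B6 (40%) and the residual 33% are unaffected.
Relative clearance = 0.0621 + 0.4 + 0.33 = 0.7921.
AUC is inversely proportional to clearance, so the fold-change is 1 / 0.7921 = 1.26.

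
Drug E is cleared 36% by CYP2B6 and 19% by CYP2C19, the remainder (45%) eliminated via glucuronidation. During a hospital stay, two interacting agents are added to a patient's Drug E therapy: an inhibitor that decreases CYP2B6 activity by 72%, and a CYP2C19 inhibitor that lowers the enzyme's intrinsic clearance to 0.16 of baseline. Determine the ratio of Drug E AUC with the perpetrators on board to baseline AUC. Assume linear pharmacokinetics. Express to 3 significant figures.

1.72

CYP2B6: 0.36 × 0.28 = 0.1008
CYP2C19: 0.19 × 0.16 = 0.0304
Other: 0.45 (unchanged)
CL_new/CL_old = 0.1008 + 0.0304 + 0.45 = 0.5812.
Because AUC varies inversely with clearance, the combined effect is 1 / 0.5812 = 1.72.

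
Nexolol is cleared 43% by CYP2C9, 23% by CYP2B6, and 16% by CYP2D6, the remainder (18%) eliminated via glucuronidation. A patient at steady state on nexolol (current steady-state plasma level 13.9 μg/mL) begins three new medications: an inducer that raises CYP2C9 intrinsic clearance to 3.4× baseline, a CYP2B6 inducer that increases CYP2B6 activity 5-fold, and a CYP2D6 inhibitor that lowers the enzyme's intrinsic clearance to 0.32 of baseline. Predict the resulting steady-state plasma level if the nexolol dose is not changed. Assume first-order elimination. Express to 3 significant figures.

The CYP2C9 pathway (43% of clearance) is boosted to 3.4× activity: 0.43 × 3.4 = 1.462.
The CYP2B6 pathway (23% of clearance) increases to 5× activity: 0.23 × 5 = 1.15.
The CYP2D6 pathway (16% of clearance) is reduced to 0.32× activity: 0.16 × 0.32 = 0.0512.
Non-CYP routes (18%) are unchanged.
CL_new/CL_old = 1.462 + 1.15 + 0.0512 + 0.18 = 2.8432.
Steady-state plasma level ∝ 1/CL: new value = 13.9 / 2.8432 = 4.89 μg/mL.

4.89 μg/mL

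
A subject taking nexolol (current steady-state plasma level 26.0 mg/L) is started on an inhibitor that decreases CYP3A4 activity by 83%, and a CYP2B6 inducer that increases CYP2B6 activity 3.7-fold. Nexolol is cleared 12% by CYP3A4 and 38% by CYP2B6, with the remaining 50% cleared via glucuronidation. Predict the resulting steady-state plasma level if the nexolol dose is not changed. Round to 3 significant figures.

13.5 mg/L

The CYP3A4 pathway (12% of clearance) drops to 0.17× activity: 0.12 × 0.17 = 0.0204.
The CYP2B6 pathway (38% of clearance) rises to 3.7× activity: 0.38 × 3.7 = 1.406.
The remaining 50% of clearance is unaffected.
New clearance relative to baseline: 0.0204 + 1.406 + 0.5 = 1.9264.
Dividing the baseline by the relative clearance: 26.0 / 1.9264 = 13.5 mg/L.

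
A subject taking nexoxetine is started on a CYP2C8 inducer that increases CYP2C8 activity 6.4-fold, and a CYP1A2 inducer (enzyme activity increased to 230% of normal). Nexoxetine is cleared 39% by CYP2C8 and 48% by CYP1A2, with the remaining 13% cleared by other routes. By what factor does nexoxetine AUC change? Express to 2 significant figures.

CYP2C8: 0.39 × 6.4 = 2.496
CYP1A2: 0.48 × 2.3 = 1.104
Other: 0.13 (unchanged)
Relative clearance = 2.496 + 1.104 + 0.13 = 3.73.
Because AUC varies inversely with clearance, the combined effect is 1 / 3.73 = 0.27.

0.27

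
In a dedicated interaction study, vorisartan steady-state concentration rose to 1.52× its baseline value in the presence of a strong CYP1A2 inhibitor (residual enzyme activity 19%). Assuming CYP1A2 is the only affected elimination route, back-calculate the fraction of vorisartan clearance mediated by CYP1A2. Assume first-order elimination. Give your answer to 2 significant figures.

Let fm be the CYP1A2 fraction. New clearance relative to baseline = fm × 0.19 + (1 − fm).
Steady-state concentration ratio = 1 / (new CL fraction), so new CL fraction = 1 / 1.52 = 0.6579.
fm × 0.19 + 1 − fm = 0.6579  ⇒  fm × (0.19 − 1) = −0.3421  ⇒  fm = 0.42.

0.42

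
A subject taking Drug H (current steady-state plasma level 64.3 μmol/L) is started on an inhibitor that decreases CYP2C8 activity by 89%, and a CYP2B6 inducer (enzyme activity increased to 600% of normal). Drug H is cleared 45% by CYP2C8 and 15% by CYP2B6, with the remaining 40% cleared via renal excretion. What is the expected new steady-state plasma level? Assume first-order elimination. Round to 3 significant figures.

CYP2C8: 0.45 × 0.11 = 0.0495
CYP2B6: 0.15 × 6 = 0.9
Other: 0.4 (unchanged)
New clearance relative to baseline: 0.0495 + 0.9 + 0.4 = 1.3495.
New steady-state plasma level = 64.3 / 1.3495 = 47.6 μmol/L (concentration scales inversely with clearance).

47.6 μmol/L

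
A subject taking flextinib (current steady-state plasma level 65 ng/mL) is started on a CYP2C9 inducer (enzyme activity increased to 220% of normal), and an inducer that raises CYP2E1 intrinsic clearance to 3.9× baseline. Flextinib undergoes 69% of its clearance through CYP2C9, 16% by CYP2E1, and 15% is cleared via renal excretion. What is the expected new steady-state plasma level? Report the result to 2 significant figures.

28 ng/mL

The CYP2C9 pathway (69% of clearance) is boosted to 2.2× activity: 0.69 × 2.2 = 1.518.
The CYP2E1 pathway (16% of clearance) is boosted to 3.9× activity: 0.16 × 3.9 = 0.624.
The remaining 15% of clearance is unaffected.
CL_new/CL_old = 1.518 + 0.624 + 0.15 = 2.292.
New steady-state plasma level = 65 / 2.292 = 28 ng/mL (concentration scales inversely with clearance).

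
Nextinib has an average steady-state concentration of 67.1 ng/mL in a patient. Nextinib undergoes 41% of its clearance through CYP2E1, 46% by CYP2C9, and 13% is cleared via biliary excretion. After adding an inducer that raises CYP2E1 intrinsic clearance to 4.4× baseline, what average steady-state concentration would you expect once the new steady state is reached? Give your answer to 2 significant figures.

CYP2E1: 0.41 × 4.4 = 1.804
CYP2C9: 0.46 (unchanged)
Other: 0.13 (unchanged)
Relative clearance = 1.804 + 0.46 + 0.13 = 2.394.
With dosing unchanged, average steady-state concentration scales as 1/CL: 67.1 / 2.394 = 28 ng/mL.

28 ng/mL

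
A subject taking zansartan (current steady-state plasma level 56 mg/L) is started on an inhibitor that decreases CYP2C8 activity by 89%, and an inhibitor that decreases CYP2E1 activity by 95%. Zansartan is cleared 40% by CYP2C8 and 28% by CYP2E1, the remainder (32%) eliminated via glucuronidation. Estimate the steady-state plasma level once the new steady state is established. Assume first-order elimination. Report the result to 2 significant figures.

1.5 × 10² mg/L

The CYP2C8 pathway (40% of clearance) is reduced to 0.11× activity: 0.4 × 0.11 = 0.044.
The CYP2E1 pathway (28% of clearance) drops to 0.05× activity: 0.28 × 0.05 = 0.014.
The remaining 32% of clearance is unaffected.
CL_new/CL_old = 0.044 + 0.014 + 0.32 = 0.378.
New steady-state plasma level = 56 / 0.378 = 1.5 × 10² mg/L (concentration scales inversely with clearance).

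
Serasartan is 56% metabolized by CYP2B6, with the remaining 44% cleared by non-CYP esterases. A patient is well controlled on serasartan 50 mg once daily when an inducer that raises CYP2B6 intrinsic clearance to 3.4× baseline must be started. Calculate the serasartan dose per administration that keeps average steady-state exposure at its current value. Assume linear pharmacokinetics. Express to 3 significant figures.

117 mg

CYP2B6: 0.56 × 3.4 = 1.904
Other: 0.44 (unchanged)
New clearance relative to baseline: 1.904 + 0.44 = 2.344.
To maintain the same steady-state level, dose must scale with clearance: new dose = 50 × 2.344 = 117 mg.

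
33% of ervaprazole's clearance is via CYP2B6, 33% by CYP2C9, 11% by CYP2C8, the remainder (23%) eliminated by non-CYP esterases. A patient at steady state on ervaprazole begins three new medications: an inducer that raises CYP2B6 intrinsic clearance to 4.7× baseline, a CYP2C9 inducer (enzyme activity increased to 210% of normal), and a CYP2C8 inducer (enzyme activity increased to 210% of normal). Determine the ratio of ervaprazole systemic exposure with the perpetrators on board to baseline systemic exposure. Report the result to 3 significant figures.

The CYP2B6 pathway (33% of clearance) is boosted to 4.7× activity: 0.33 × 4.7 = 1.551.
The CYP2C9 pathway (33% of clearance) rises to 2.1× activity: 0.33 × 2.1 = 0.693.
The CYP2C8 pathway (11% of clearance) increases to 2.1× activity: 0.11 × 2.1 = 0.231.
Non-CYP routes (23%) are unchanged.
Relative clearance = 1.551 + 0.693 + 0.231 + 0.23 = 2.705.
Net systemic exposure ratio = 1 / 2.705 = 0.370.

0.370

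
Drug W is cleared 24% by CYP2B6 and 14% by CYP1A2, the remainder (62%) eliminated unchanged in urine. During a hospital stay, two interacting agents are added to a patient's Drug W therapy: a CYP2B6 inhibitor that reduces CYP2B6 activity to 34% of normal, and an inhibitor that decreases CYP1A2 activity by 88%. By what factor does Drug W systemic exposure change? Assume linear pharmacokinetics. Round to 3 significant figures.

The CYP2B6 pathway (24% of clearance) falls to 0.34× activity: 0.24 × 0.34 = 0.0816.
The CYP1A2 pathway (14% of clearance) is reduced to 0.12× activity: 0.14 × 0.12 = 0.0168.
Non-CYP routes (62%) are unchanged.
New clearance relative to baseline: 0.0816 + 0.0168 + 0.62 = 0.7184.
Because systemic exposure varies inversely with clearance, the combined effect is 1 / 0.7184 = 1.39.

1.39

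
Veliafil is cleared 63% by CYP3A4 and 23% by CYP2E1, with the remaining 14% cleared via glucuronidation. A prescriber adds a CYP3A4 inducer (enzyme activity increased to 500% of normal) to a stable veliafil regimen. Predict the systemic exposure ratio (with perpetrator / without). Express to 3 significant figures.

0.284

The CYP3A4 pathway (63% of clearance) rises to 5× activity: 0.63 × 5 = 3.15.
CYP2E1 (23%) and the residual 14% are unaffected.
CL_new/CL_old = 3.15 + 0.23 + 0.14 = 3.52.
Systemic exposure ratio = CL_old/CL_new = 1 / 3.52 = 0.284.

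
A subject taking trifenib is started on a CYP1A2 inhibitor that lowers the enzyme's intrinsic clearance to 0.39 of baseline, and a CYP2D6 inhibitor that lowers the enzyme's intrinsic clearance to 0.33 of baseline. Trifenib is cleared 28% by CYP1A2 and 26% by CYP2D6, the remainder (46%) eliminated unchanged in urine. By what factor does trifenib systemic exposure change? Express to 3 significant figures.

The CYP1A2 pathway (28% of clearance) falls to 0.39× activity: 0.28 × 0.39 = 0.1092.
The CYP2D6 pathway (26% of clearance) drops to 0.33× activity: 0.26 × 0.33 = 0.0858.
Non-CYP routes (46%) are unchanged.
Relative clearance = 0.1092 + 0.0858 + 0.46 = 0.655.
Net systemic exposure ratio = 1 / 0.655 = 1.53.

1.53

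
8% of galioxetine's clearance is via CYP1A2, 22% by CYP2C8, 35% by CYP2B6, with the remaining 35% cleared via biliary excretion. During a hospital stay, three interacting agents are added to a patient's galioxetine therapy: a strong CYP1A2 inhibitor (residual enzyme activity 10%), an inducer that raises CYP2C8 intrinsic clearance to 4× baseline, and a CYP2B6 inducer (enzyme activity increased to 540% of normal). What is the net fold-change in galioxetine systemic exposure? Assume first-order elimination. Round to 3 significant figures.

0.320

CYP1A2: 0.08 × 0.1 = 0.008
CYP2C8: 0.22 × 4 = 0.88
CYP2B6: 0.35 × 5.4 = 1.89
Other: 0.35 (unchanged)
CL_new/CL_old = 0.008 + 0.88 + 1.89 + 0.35 = 3.128.
Because systemic exposure varies inversely with clearance, the combined effect is 1 / 3.128 = 0.320.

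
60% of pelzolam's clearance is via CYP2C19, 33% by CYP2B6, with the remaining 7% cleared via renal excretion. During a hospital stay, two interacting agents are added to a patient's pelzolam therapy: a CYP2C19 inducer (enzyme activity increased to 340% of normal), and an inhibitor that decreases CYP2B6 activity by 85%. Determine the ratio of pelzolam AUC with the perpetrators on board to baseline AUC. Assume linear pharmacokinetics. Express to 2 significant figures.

0.46

CYP2C19: 0.6 × 3.4 = 2.04
CYP2B6: 0.33 × 0.15 = 0.0495
Other: 0.07 (unchanged)
CL_new/CL_old = 2.04 + 0.0495 + 0.07 = 2.1595.
Because AUC varies inversely with clearance, the combined effect is 1 / 2.1595 = 0.46.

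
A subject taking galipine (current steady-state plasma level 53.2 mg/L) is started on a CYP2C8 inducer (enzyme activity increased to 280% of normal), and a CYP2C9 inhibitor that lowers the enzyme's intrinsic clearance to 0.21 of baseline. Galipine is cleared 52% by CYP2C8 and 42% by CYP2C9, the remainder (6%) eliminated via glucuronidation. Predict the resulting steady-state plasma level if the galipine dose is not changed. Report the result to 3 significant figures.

The CYP2C8 pathway (52% of clearance) increases to 2.8× activity: 0.52 × 2.8 = 1.456.
The CYP2C9 pathway (42% of clearance) falls to 0.21× activity: 0.42 × 0.21 = 0.0882.
Non-CYP routes (6%) are unchanged.
New clearance relative to baseline: 1.456 + 0.0882 + 0.06 = 1.6042.
Steady-state plasma level ∝ 1/CL: new value = 53.2 / 1.6042 = 33.2 mg/L.

33.2 mg/L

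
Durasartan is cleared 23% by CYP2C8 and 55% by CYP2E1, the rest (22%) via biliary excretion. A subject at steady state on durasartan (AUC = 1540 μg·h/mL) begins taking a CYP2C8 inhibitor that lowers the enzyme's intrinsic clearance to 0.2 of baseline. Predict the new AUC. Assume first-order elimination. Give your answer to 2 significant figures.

1.9 × 10³ μg·h/mL

CYP2C8: 0.23 × 0.2 = 0.046
CYP2E1: 0.55 (unchanged)
Other: 0.22 (unchanged)
New clearance relative to baseline: 0.046 + 0.55 + 0.22 = 0.816.
AUC ∝ 1/CL, so new value = 1540 / 0.816 = 1.9 × 10³ μg·h/mL.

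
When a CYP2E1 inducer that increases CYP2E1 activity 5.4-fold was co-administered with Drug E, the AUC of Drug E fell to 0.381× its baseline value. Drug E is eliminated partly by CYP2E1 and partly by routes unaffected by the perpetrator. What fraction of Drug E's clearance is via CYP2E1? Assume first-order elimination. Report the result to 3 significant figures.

Let fm be the CYP2E1 fraction. New clearance relative to baseline = fm × 5.4 + (1 − fm).
AUC ratio = 1 / (new CL fraction), so new CL fraction = 1 / 0.381 = 2.625.
fm × 5.4 + 1 − fm = 2.625  ⇒  fm × (5.4 − 1) = 1.625  ⇒  fm = 0.369.

0.369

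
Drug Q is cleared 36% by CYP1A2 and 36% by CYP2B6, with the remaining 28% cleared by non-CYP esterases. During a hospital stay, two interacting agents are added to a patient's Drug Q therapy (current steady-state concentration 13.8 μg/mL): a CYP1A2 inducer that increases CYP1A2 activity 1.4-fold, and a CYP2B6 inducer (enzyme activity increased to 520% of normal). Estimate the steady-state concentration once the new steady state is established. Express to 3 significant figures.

5.20 μg/mL

The CYP1A2 pathway (36% of clearance) rises to 1.4× activity: 0.36 × 1.4 = 0.504.
The CYP2B6 pathway (36% of clearance) rises to 5.2× activity: 0.36 × 5.2 = 1.872.
Non-CYP routes (28%) are unchanged.
New clearance relative to baseline: 0.504 + 1.872 + 0.28 = 2.656.
New steady-state concentration = 13.8 / 2.656 = 5.20 μg/mL (concentration scales inversely with clearance).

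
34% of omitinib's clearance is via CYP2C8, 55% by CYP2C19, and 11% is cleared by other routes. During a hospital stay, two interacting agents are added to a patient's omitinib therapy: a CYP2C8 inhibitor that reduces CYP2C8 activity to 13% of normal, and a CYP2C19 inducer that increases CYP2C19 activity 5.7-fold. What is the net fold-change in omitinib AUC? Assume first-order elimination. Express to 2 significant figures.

CYP2C8: 0.34 × 0.13 = 0.0442
CYP2C19: 0.55 × 5.7 = 3.135
Other: 0.11 (unchanged)
New clearance relative to baseline: 0.0442 + 3.135 + 0.11 = 3.2892.
Because AUC varies inversely with clearance, the combined effect is 1 / 3.2892 = 0.30.

0.30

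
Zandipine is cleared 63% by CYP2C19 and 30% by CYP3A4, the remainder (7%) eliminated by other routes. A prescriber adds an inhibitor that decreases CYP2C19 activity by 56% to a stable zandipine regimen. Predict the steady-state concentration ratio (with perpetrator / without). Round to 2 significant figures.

1.5

CYP2C19: 0.63 × 0.44 = 0.2772
CYP3A4: 0.3 (unchanged)
Other: 0.07 (unchanged)
CL_new/CL_old = 0.2772 + 0.3 + 0.07 = 0.6472.
Steady-state concentration is inversely proportional to clearance, so the fold-change is 1 / 0.6472 = 1.5.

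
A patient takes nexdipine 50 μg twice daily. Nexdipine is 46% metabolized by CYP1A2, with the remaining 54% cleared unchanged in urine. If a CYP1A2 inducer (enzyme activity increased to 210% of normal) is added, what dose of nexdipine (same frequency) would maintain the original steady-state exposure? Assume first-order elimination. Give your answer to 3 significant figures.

The CYP1A2 pathway (46% of clearance) rises to 2.1× activity: 0.46 × 2.1 = 0.966.
Non-CYP routes (54%) are unchanged.
CL_new/CL_old = 0.966 + 0.54 = 1.506.
To maintain the same steady-state level, dose must scale with clearance: new dose = 50 × 1.506 = 75.3 μg.

75.3 μg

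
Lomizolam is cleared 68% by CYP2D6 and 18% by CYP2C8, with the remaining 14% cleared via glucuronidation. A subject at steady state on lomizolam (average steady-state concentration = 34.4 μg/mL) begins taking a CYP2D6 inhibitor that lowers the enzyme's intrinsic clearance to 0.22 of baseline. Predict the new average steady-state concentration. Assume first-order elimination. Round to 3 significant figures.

CYP2D6: 0.68 × 0.22 = 0.1496
CYP2C8: 0.18 (unchanged)
Other: 0.14 (unchanged)
Relative clearance = 0.1496 + 0.18 + 0.14 = 0.4696.
Average steady-state concentration ∝ 1/CL, so new value = 34.4 / 0.4696 = 73.3 μg/mL.

73.3 μg/mL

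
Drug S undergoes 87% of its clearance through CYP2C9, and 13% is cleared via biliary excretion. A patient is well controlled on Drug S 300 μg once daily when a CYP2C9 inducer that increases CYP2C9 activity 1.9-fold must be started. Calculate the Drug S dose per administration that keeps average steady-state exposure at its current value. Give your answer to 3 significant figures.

The CYP2C9 pathway (87% of clearance) is boosted to 1.9× activity: 0.87 × 1.9 = 1.653.
Non-CYP routes (13%) are unchanged.
CL_new/CL_old = 1.653 + 0.13 = 1.783.
To maintain the same steady-state level, dose must scale with clearance: new dose = 300 × 1.783 = 535 μg.

535 μg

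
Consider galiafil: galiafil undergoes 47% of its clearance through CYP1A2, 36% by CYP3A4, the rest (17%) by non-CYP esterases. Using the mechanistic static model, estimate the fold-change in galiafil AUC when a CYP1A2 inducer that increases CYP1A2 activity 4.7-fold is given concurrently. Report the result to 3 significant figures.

0.365

The CYP1A2 pathway (47% of clearance) is boosted to 4.7× activity: 0.47 × 4.7 = 2.209.
CYP3A4 (36%) and the residual 17% are unaffected.
CL_new/CL_old = 2.209 + 0.36 + 0.17 = 2.739.
AUC is inversely proportional to clearance, so the fold-change is 1 / 2.739 = 0.365.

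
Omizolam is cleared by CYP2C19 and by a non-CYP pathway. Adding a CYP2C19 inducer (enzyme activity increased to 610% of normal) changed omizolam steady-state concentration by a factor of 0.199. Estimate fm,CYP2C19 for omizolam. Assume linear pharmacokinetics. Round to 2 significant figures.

Let fm be the CYP2C19 fraction. New clearance relative to baseline = fm × 6.1 + (1 − fm).
Steady-state concentration ratio = 1 / (new CL fraction), so new CL fraction = 1 / 0.199 = 5.025.
fm × 6.1 + 1 − fm = 5.025  ⇒  fm × (6.1 − 1) = 4.025  ⇒  fm = 0.79.

0.79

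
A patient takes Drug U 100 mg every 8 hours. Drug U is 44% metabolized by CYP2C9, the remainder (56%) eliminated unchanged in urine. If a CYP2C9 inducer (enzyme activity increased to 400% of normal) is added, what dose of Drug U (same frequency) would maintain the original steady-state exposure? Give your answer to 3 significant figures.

The CYP2C9 pathway (44% of clearance) increases to 4× activity: 0.44 × 4 = 1.76.
The remaining 56% of clearance is unaffected.
New clearance relative to baseline: 1.76 + 0.56 = 2.32.
Exposure is unchanged when dose changes in proportion to clearance. New dose = 100 mg × 2.32 = 232 mg.

232 mg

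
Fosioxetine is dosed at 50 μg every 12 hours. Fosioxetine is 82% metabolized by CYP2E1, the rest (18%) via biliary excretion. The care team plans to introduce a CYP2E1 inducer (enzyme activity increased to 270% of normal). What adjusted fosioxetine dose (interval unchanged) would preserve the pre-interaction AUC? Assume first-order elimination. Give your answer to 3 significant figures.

120 μg

CYP2E1: 0.82 × 2.7 = 2.214
Other: 0.18 (unchanged)
New clearance relative to baseline: 2.214 + 0.18 = 2.394.
To maintain the same steady-state level, dose must scale with clearance: new dose = 50 × 2.394 = 120 μg.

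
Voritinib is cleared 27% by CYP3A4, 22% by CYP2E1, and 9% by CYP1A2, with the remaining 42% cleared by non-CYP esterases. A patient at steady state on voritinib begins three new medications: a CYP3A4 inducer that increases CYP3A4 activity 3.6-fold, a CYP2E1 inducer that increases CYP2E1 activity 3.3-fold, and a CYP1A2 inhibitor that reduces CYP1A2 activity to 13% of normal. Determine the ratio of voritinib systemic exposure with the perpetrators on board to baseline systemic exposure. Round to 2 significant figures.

0.47

The CYP3A4 pathway (27% of clearance) rises to 3.6× activity: 0.27 × 3.6 = 0.972.
The CYP2E1 pathway (22% of clearance) is boosted to 3.3× activity: 0.22 × 3.3 = 0.726.
The CYP1A2 pathway (9% of clearance) falls to 0.13× activity: 0.09 × 0.13 = 0.0117.
The remaining 42% of clearance is unaffected.
Relative clearance = 0.972 + 0.726 + 0.0117 + 0.42 = 2.1297.
Systemic exposure ∝ 1/CL: fold-change = 1 / 2.1297 = 0.47.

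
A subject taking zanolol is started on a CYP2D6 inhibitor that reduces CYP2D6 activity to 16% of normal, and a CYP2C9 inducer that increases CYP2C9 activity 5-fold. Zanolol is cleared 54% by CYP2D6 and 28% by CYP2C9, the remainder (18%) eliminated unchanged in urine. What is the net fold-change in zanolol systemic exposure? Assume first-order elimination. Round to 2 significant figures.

The CYP2D6 pathway (54% of clearance) falls to 0.16× activity: 0.54 × 0.16 = 0.0864.
The CYP2C9 pathway (28% of clearance) is boosted to 5× activity: 0.28 × 5 = 1.4.
Non-CYP routes (18%) are unchanged.
CL_new/CL_old = 0.0864 + 1.4 + 0.18 = 1.6664.
Because systemic exposure varies inversely with clearance, the combined effect is 1 / 1.6664 = 0.60.

0.60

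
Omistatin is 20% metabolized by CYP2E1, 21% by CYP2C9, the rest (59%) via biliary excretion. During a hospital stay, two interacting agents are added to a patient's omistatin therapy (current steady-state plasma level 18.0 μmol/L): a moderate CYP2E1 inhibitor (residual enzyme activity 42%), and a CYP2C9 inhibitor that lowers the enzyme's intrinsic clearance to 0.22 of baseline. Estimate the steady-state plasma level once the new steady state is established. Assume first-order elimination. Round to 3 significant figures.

25.0 μmol/L

The CYP2E1 pathway (20% of clearance) falls to 0.42× activity: 0.2 × 0.42 = 0.084.
The CYP2C9 pathway (21% of clearance) drops to 0.22× activity: 0.21 × 0.22 = 0.0462.
Non-CYP routes (59%) are unchanged.
New clearance relative to baseline: 0.084 + 0.0462 + 0.59 = 0.7202.
Steady-state plasma level ∝ 1/CL: new value = 18.0 / 0.7202 = 25.0 μmol/L.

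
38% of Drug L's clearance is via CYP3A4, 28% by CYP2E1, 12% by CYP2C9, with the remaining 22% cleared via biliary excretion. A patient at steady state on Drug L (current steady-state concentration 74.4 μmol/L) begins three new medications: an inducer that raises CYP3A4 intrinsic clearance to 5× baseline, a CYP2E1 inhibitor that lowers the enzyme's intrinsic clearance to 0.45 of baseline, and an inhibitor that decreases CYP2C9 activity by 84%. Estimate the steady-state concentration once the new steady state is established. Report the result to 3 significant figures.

32.8 μmol/L

The CYP3A4 pathway (38% of clearance) rises to 5× activity: 0.38 × 5 = 1.9.
The CYP2E1 pathway (28% of clearance) is reduced to 0.45× activity: 0.28 × 0.45 = 0.126.
The CYP2C9 pathway (12% of clearance) is reduced to 0.16× activity: 0.12 × 0.16 = 0.0192.
Non-CYP routes (22%) are unchanged.
CL_new/CL_old = 1.9 + 0.126 + 0.0192 + 0.22 = 2.2652.
New steady-state concentration = 74.4 / 2.2652 = 32.8 μmol/L (concentration scales inversely with clearance).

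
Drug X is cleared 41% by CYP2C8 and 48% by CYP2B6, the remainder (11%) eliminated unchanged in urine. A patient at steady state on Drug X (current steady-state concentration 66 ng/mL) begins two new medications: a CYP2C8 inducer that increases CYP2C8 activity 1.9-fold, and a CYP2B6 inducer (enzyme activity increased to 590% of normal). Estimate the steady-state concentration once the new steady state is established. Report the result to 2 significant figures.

18 ng/mL

The CYP2C8 pathway (41% of clearance) is boosted to 1.9× activity: 0.41 × 1.9 = 0.779.
The CYP2B6 pathway (48% of clearance) increases to 5.9× activity: 0.48 × 5.9 = 2.832.
Non-CYP routes (11%) are unchanged.
CL_new/CL_old = 0.779 + 2.832 + 0.11 = 3.721.
Steady-state concentration ∝ 1/CL: new value = 66 / 3.721 = 18 ng/mL.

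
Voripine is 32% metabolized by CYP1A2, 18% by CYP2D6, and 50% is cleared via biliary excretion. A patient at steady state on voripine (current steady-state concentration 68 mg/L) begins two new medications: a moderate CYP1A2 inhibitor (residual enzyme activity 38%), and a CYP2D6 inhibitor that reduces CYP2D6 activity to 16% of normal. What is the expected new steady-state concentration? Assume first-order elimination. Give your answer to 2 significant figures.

CYP1A2: 0.32 × 0.38 = 0.1216
CYP2D6: 0.18 × 0.16 = 0.0288
Other: 0.5 (unchanged)
New clearance relative to baseline: 0.1216 + 0.0288 + 0.5 = 0.6504.
Dividing the baseline by the relative clearance: 68 / 0.6504 = 1.0 × 10² mg/L.

1.0 × 10² mg/L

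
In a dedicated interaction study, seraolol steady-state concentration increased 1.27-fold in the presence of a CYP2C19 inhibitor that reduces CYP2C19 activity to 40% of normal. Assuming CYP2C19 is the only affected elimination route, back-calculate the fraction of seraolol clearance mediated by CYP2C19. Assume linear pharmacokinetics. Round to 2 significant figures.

Call the CYP2C19 fraction fm. After the interaction, CL_new/CL_old = fm × 0.4 + (1 − fm).
Steady-state concentration ratio = 1 / (new CL fraction), so new CL fraction = 1 / 1.27 = 0.7874.
fm × 0.4 + 1 − fm = 0.7874  ⇒  fm × (0.4 − 1) = −0.2126  ⇒  fm = 0.35.

0.35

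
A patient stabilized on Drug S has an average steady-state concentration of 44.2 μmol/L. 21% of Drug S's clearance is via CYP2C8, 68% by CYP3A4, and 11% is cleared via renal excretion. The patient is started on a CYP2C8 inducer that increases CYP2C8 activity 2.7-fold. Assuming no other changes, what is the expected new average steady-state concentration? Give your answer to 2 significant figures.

The CYP2C8 pathway (21% of clearance) increases to 2.7× activity: 0.21 × 2.7 = 0.567.
CYP3A4 (68%) and the residual 11% are unaffected.
New clearance relative to baseline: 0.567 + 0.68 + 0.11 = 1.357.
Average steady-state concentration ∝ 1/CL, so new value = 44.2 / 1.357 = 33 μmol/L.

33 μmol/L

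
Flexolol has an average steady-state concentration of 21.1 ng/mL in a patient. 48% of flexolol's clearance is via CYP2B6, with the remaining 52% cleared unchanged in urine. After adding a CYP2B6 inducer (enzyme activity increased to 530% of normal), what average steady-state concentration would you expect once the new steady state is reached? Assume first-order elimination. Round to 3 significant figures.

6.89 ng/mL

CYP2B6: 0.48 × 5.3 = 2.544
Other: 0.52 (unchanged)
New clearance relative to baseline: 2.544 + 0.52 = 3.064.
New average steady-state concentration = baseline ÷ relative clearance = 21.1 / 3.064 = 6.89 ng/mL.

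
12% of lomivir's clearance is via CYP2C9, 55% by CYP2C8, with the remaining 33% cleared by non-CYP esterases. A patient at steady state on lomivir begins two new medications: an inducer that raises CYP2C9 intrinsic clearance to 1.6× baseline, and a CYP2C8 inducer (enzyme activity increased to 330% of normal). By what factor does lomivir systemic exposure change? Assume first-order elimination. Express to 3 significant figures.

0.428

The CYP2C9 pathway (12% of clearance) increases to 1.6× activity: 0.12 × 1.6 = 0.192.
The CYP2C8 pathway (55% of clearance) rises to 3.3× activity: 0.55 × 3.3 = 1.815.
Non-CYP routes (33%) are unchanged.
Relative clearance = 0.192 + 1.815 + 0.33 = 2.337.
Systemic exposure ∝ 1/CL: fold-change = 1 / 2.337 = 0.428.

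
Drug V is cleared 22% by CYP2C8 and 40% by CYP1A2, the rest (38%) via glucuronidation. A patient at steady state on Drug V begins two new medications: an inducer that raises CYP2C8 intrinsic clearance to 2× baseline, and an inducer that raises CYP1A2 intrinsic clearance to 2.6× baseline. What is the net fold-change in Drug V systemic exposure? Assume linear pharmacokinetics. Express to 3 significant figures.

0.538

The CYP2C8 pathway (22% of clearance) increases to 2× activity: 0.22 × 2 = 0.44.
The CYP1A2 pathway (40% of clearance) rises to 2.6× activity: 0.4 × 2.6 = 1.04.
The remaining 38% of clearance is unaffected.
Relative clearance = 0.44 + 1.04 + 0.38 = 1.86.
Because systemic exposure varies inversely with clearance, the combined effect is 1 / 1.86 = 0.538.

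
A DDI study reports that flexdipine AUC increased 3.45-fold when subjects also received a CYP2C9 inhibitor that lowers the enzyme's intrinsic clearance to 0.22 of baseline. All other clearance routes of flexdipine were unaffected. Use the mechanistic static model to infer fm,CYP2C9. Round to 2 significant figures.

Write x for the fraction cleared via CYP2C9. The observed AUC change means clearance fell to 1/3.45 = 0.2899 of baseline.
Only the CYP2C9 route changed, so 0.2899 = x·0.22 + (1 − x), giving x = 0.91.

0.91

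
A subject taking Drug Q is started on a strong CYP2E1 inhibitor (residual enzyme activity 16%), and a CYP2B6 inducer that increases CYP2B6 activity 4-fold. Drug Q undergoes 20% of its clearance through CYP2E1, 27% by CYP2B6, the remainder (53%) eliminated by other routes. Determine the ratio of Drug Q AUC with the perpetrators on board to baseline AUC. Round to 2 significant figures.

The CYP2E1 pathway (20% of clearance) drops to 0.16× activity: 0.2 × 0.16 = 0.032.
The CYP2B6 pathway (27% of clearance) rises to 4× activity: 0.27 × 4 = 1.08.
The remaining 53% of clearance is unaffected.
New clearance relative to baseline: 0.032 + 1.08 + 0.53 = 1.642.
Because AUC varies inversely with clearance, the combined effect is 1 / 1.642 = 0.61.

0.61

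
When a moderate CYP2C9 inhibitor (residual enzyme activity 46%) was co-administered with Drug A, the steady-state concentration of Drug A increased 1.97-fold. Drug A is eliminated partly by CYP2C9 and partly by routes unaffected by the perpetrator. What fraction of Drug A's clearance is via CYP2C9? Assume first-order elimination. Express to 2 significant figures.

CL'/CL = 1 / 1.97 = 0.5076
0.46·fm + (1 − fm) = 0.5076
fm = (0.5076 − 1) / (0.46 − 1) = 0.91

0.91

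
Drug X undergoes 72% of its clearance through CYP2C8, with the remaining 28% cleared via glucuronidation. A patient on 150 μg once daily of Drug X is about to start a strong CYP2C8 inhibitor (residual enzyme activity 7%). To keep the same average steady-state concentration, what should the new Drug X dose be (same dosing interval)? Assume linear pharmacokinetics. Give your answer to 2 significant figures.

CYP2C8: 0.72 × 0.07 = 0.0504
Other: 0.28 (unchanged)
Relative clearance = 0.0504 + 0.28 = 0.3304.
Exposure is unchanged when dose changes in proportion to clearance. New dose = 150 μg × 0.3304 = 50 μg.

50 μg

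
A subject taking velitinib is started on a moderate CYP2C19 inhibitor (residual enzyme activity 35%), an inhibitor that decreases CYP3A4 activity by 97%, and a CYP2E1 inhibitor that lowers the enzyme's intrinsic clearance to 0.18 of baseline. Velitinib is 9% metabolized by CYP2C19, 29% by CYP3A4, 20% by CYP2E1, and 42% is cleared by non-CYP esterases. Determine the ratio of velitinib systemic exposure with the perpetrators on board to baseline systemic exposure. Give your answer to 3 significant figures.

2.02

CYP2C19: 0.09 × 0.35 = 0.0315
CYP3A4: 0.29 × 0.03 = 0.0087
CYP2E1: 0.2 × 0.18 = 0.036
Other: 0.42 (unchanged)
Relative clearance = 0.0315 + 0.0087 + 0.036 + 0.42 = 0.4962.
Because systemic exposure varies inversely with clearance, the combined effect is 1 / 0.4962 = 2.02.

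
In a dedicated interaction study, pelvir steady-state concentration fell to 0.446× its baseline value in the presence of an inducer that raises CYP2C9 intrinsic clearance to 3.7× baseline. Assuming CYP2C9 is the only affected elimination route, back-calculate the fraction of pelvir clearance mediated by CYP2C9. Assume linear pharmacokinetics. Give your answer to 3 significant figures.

0.460

Call the CYP2C9 fraction fm. After the interaction, CL_new/CL_old = fm × 3.7 + (1 − fm).
Steady-state concentration ratio = 1 / (new CL fraction), so new CL fraction = 1 / 0.446 = 2.242.
fm × 3.7 + 1 − fm = 2.242  ⇒  fm × (3.7 − 1) = 1.242  ⇒  fm = 0.460.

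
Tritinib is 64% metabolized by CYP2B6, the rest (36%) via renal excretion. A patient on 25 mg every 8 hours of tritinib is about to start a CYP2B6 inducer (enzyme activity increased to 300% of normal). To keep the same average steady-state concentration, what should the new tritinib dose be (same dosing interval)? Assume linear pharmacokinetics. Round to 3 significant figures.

CYP2B6: 0.64 × 3 = 1.92
Other: 0.36 (unchanged)
Relative clearance = 1.92 + 0.36 = 2.28.
Css,avg = (dose rate)/CL, so holding Css fixed requires dose ∝ CL: 25 × 2.28 = 57.0 mg.

57.0 mg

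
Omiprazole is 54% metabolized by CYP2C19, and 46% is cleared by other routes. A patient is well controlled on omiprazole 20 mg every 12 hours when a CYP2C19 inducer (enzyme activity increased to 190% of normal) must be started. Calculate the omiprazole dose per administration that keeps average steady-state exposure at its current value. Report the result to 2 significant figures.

The CYP2C19 pathway (54% of clearance) increases to 1.9× activity: 0.54 × 1.9 = 1.026.
The remaining 46% of clearance is unaffected.
New clearance relative to baseline: 1.026 + 0.46 = 1.486.
To maintain the same steady-state level, dose must scale with clearance: new dose = 20 × 1.486 = 30 mg.

30 mg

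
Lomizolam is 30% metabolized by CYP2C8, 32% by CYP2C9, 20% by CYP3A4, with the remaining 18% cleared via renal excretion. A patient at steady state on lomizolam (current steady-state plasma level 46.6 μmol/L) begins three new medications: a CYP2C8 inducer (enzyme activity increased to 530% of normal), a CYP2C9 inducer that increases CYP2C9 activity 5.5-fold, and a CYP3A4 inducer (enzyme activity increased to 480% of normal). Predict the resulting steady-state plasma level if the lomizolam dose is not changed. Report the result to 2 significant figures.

10 μmol/L

The CYP2C8 pathway (30% of clearance) rises to 5.3× activity: 0.3 × 5.3 = 1.59.
The CYP2C9 pathway (32% of clearance) is boosted to 5.5× activity: 0.32 × 5.5 = 1.76.
The CYP3A4 pathway (20% of clearance) increases to 4.8× activity: 0.2 × 4.8 = 0.96.
Non-CYP routes (18%) are unchanged.
CL_new/CL_old = 1.59 + 1.76 + 0.96 + 0.18 = 4.49.
Steady-state plasma level ∝ 1/CL: new value = 46.6 / 4.49 = 10 μmol/L.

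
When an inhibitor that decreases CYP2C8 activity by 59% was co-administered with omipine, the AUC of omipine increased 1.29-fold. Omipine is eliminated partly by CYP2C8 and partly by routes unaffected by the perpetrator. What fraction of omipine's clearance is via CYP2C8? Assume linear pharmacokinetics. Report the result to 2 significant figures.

0.38

CL'/CL = 1 / 1.29 = 0.7752
0.41·fm + (1 − fm) = 0.7752
fm = (0.7752 − 1) / (0.41 − 1) = 0.38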